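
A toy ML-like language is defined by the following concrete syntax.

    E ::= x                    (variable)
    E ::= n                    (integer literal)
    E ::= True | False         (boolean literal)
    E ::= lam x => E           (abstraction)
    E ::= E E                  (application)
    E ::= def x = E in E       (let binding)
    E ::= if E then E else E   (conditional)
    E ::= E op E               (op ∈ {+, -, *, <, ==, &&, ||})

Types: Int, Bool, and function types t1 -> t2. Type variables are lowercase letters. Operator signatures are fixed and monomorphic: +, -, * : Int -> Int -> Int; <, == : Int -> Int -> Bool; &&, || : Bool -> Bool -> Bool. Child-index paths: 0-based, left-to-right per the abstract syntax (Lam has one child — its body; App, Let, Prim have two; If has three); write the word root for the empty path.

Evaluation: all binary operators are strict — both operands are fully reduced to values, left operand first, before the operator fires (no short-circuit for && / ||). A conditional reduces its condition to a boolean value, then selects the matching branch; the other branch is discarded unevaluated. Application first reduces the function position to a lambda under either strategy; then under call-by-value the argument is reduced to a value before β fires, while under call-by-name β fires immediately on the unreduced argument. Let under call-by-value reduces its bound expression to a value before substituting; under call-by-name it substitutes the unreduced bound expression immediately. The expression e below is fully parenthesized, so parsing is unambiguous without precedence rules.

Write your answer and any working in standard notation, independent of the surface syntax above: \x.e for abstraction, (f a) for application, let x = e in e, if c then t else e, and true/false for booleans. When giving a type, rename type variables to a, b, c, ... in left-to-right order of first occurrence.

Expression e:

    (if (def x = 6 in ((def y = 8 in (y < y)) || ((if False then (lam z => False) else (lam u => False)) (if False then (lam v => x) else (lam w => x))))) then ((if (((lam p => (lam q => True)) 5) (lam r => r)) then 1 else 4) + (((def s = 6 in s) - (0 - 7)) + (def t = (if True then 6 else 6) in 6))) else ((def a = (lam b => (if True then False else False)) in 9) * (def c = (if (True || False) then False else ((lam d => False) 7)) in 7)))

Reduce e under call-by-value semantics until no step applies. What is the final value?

Derivation:
step 0: (if (let x = 6 in ((let y = 8 in (y < y)) || ((if false then (\z.false) else (\u.false)) (if false then (\v.x) else (\w.x))))) then ((if (((\p.(\q.true)) 5) (\r.r)) then 1 else 4) + (((let s = 6 in s) - (0 - 7)) + (let t = (if true then 6 else 6) in 6))) else ((let a = (\b.(if true then false else false)) in 9) * (let c = (if (true || false) then false else ((\d.false) 7)) in 7)))
step 1: [let@0] (if ((let y = 8 in (y < y)) || ((if false then (\z.false) else (\u.false)) (if false then (\v.6) else (\w.6)))) then ((if (((\p.(\q.true)) 5) (\r.r)) then 1 else 4) + (((let s = 6 in s) - (0 - 7)) + (let t = (if true then 6 else 6) in 6))) else ((let a = (\b.(if true then false else false)) in 9) * (let c = (if (true || false) then false else ((\d.false) 7)) in 7)))
step 2: [let@0.0] (if ((8 < 8) || ((if false then (\z.false) else (\u.false)) (if false then (\v.6) else (\w.6)))) then ((if (((\p.(\q.true)) 5) (\r.r)) then 1 else 4) + (((let s = 6 in s) - (0 - 7)) + (let t = (if true then 6 else 6) in 6))) else ((let a = (\b.(if true then false else false)) in 9) * (let c = (if (true || false) then false else ((\d.false) 7)) in 7)))
step 3: [delta@0.0] (if (false || ((if false then (\z.false) else (\u.false)) (if false then (\v.6) else (\w.6)))) then ((if (((\p.(\q.true)) 5) (\r.r)) then 1 else 4) + (((let s = 6 in s) - (0 - 7)) + (let t = (if true then 6 else 6) in 6))) else ((let a = (\b.(if true then false else false)) in 9) * (let c = (if (true || false) then false else ((\d.false) 7)) in 7)))
step 4: [if@0.1.0] (if (false || ((\u.false) (if false then (\v.6) else (\w.6)))) then ((if (((\p.(\q.true)) 5) (\r.r)) then 1 else 4) + (((let s = 6 in s) - (0 - 7)) + (let t = (if true then 6 else 6) in 6))) else ((let a = (\b.(if true then false else false)) in 9) * (let c = (if (true || false) then false else ((\d.false) 7)) in 7)))
step 5: [if@0.1.1] (if (false || ((\u.false) (\w.6))) then ((if (((\p.(\q.true)) 5) (\r.r)) then 1 else 4) + (((let s = 6 in s) - (0 - 7)) + (let t = (if true then 6 else 6) in 6))) else ((let a = (\b.(if true then false else false)) in 9) * (let c = (if (true || false) then false else ((\d.false) 7)) in 7)))
step 6: [beta@0.1] (if (false || false) then ((if (((\p.(\q.true)) 5) (\r.r)) then 1 else 4) + (((let s = 6 in s) - (0 - 7)) + (let t = (if true then 6 else 6) in 6))) else ((let a = (\b.(if true then false else false)) in 9) * (let c = (if (true || false) then false else ((\d.false) 7)) in 7)))
step 7: [delta@0] (if false then ((if (((\p.(\q.true)) 5) (\r.r)) then 1 else 4) + (((let s = 6 in s) - (0 - 7)) + (let t = (if true then 6 else 6) in 6))) else ((let a = (\b.(if true then false else false)) in 9) * (let c = (if (true || false) then false else ((\d.false) 7)) in 7)))
step 8: [if@root] ((let a = (\b.(if true then false else false)) in 9) * (let c = (if (true || false) then false else ((\d.false) 7)) in 7))
step 9: [let@0] (9 * (let c = (if (true || false) then false else ((\d.false) 7)) in 7))
step 10: [delta@1.0.0] (9 * (let c = (if true then false else ((\d.false) 7)) in 7))
step 11: [if@1.0] (9 * (let c = false in 7))
step 12: [let@1] (9 * 7)
step 13: [delta@root] 63

Answer: 63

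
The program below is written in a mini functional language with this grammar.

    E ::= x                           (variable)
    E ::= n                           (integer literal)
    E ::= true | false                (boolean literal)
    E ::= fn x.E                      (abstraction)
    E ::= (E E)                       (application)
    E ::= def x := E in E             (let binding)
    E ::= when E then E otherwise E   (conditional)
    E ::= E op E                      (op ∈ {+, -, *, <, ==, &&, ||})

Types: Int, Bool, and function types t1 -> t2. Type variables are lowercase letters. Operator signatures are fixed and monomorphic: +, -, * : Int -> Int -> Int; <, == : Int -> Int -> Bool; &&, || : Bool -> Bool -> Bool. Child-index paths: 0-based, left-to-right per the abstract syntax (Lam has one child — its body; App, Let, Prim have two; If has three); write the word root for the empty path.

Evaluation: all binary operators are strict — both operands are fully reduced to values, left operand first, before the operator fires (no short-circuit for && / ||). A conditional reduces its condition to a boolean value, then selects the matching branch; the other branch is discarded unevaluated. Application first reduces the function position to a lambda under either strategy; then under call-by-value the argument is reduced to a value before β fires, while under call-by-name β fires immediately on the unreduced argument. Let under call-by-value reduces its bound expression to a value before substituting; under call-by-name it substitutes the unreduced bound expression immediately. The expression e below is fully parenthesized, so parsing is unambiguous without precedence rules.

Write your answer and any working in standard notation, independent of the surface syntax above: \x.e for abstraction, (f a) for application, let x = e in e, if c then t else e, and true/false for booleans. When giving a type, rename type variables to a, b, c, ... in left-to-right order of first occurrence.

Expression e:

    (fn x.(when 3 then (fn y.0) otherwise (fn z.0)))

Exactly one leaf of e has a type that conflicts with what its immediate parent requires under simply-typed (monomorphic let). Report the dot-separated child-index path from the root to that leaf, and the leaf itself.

Answer: 0.0 : 3

Working:
  unify Int ~ Bool
  FAIL: mismatch Int ~ Bool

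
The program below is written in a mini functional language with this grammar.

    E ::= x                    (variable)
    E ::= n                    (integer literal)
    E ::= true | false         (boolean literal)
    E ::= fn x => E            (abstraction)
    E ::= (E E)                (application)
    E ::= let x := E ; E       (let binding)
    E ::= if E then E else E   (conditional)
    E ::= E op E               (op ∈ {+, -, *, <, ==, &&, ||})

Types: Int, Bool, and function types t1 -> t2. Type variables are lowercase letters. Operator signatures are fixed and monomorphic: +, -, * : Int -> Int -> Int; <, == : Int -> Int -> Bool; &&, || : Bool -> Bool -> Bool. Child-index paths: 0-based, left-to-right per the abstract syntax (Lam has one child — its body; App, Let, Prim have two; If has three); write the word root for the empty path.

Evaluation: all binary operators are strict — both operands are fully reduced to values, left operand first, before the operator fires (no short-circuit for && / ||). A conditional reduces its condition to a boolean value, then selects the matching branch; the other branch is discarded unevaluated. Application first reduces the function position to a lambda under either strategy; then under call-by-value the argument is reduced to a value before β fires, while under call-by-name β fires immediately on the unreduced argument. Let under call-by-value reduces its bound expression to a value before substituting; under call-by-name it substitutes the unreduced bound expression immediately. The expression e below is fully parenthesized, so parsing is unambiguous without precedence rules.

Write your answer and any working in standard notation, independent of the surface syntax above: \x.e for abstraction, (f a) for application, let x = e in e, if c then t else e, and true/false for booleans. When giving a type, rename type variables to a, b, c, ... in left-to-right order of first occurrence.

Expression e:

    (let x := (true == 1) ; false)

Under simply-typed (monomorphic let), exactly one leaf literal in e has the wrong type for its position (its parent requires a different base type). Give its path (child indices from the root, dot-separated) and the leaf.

Answer: 0.0 : true

Derivation:
  unify Bool ~ Int
  FAIL: mismatch Bool ~ Int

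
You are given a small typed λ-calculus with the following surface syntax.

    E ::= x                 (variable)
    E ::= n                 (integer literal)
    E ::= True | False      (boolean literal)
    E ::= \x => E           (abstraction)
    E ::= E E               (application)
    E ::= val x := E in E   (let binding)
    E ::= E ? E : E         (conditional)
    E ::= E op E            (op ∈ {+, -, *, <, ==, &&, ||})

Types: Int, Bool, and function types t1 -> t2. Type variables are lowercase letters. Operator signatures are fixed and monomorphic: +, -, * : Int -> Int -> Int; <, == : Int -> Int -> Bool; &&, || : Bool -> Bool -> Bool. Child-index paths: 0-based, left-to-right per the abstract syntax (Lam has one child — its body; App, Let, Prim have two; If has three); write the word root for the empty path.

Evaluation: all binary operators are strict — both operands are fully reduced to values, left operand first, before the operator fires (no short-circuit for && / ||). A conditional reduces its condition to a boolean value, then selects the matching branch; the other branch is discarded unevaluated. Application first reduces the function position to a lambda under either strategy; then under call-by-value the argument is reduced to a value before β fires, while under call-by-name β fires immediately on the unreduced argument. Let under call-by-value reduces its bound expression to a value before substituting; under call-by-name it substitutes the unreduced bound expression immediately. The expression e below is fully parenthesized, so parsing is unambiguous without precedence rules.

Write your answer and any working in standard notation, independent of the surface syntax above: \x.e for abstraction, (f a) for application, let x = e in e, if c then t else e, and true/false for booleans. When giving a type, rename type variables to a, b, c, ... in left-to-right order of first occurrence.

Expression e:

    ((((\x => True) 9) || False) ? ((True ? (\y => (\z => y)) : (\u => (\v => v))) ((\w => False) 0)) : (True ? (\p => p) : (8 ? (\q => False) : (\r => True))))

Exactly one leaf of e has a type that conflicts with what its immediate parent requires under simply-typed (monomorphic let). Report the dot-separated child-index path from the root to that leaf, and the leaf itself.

Answer: 2.2.0 : 8

Trace:
\x._ : a -> Bool
  unify a -> Bool ~ Int -> b
  unify a ~ Int
  unify Bool ~ b
_ _ : Bool
  unify Bool ~ Bool
  unify Bool ~ Bool
  unify Bool ~ Bool
  unify Bool ~ Bool
y : c
\z._ : d -> c
\y._ : c -> d -> c
v : f
\v._ : f -> f
\u._ : e -> f -> f
  unify c -> d -> c ~ e -> f -> f
  unify c ~ e
  unify d -> e ~ f -> f
  unify d ~ f
  unify e ~ f
\w._ : g -> Bool
  unify g -> Bool ~ Int -> h
  unify g ~ Int
  unify Bool ~ h
_ _ : Bool
  unify f -> f -> f ~ Bool -> i
  unify f ~ Bool
  unify Bool -> Bool ~ i
_ _ : Bool -> Bool
  unify Bool ~ Bool
p : j
\p._ : j -> j
  unify Int ~ Bool
  FAIL: mismatch Int ~ Bool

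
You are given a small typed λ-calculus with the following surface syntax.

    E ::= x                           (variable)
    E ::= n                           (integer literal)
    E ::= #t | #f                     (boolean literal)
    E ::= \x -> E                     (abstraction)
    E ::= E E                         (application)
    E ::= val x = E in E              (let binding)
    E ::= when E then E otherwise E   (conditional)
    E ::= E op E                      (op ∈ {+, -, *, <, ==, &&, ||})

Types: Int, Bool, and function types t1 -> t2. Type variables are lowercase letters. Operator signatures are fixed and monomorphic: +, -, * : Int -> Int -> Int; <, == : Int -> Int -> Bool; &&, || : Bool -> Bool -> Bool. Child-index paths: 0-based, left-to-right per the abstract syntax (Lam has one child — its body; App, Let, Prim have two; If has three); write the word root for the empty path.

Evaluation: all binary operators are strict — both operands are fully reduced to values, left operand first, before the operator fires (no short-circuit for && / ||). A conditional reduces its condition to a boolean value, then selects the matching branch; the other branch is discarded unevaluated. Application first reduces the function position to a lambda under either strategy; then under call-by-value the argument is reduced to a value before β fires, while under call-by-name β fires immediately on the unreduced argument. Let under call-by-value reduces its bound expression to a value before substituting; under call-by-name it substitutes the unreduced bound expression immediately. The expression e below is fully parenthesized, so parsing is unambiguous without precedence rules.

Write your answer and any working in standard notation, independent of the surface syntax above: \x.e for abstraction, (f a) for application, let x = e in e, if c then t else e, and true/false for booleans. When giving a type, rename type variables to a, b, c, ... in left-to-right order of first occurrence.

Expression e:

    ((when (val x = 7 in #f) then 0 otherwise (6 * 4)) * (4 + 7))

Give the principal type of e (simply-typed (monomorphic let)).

Working:
let x : Int
  unify Bool ~ Bool
  unify Int ~ Int
  unify Int ~ Int
  unify Int ~ Int
  unify Int ~ Int
  unify Int ~ Int
  unify Int ~ Int
  unify Int ~ Int

Answer: Int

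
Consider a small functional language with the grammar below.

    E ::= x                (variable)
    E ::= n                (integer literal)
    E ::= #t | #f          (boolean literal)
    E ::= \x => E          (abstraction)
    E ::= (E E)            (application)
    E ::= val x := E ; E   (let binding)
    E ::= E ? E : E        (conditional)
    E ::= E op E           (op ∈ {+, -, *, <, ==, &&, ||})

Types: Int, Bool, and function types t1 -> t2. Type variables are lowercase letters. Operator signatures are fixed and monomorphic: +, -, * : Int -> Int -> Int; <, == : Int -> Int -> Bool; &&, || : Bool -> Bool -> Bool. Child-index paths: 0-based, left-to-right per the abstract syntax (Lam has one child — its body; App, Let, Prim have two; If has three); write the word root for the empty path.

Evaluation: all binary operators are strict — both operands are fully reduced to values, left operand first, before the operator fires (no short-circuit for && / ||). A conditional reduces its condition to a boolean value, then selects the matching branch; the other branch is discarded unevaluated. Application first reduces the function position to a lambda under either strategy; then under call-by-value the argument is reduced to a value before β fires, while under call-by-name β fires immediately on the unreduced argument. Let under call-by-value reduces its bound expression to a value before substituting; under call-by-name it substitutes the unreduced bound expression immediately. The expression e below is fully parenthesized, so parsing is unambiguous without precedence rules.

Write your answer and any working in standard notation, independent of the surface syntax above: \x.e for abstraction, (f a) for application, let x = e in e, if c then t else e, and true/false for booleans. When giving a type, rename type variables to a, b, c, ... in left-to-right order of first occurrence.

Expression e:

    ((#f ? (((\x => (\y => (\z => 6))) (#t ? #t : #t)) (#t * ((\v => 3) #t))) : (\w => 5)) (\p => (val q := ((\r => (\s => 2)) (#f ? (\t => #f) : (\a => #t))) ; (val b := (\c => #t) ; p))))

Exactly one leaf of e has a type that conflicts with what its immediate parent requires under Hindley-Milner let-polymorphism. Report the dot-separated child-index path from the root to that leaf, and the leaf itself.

Answer: 0.1.1.0 : true

Trace:
  unify Bool ~ Bool
\z._ : c -> Int
\y._ : b -> c -> Int
\x._ : a -> b -> c -> Int
  unify Bool ~ Bool
  unify Bool ~ Bool
  unify a -> b -> c -> Int ~ Bool -> d
  unify a ~ Bool
  unify b -> c -> Int ~ d
_ _ : b -> c -> Int
  unify Bool ~ Int
  FAIL: mismatch Bool ~ Int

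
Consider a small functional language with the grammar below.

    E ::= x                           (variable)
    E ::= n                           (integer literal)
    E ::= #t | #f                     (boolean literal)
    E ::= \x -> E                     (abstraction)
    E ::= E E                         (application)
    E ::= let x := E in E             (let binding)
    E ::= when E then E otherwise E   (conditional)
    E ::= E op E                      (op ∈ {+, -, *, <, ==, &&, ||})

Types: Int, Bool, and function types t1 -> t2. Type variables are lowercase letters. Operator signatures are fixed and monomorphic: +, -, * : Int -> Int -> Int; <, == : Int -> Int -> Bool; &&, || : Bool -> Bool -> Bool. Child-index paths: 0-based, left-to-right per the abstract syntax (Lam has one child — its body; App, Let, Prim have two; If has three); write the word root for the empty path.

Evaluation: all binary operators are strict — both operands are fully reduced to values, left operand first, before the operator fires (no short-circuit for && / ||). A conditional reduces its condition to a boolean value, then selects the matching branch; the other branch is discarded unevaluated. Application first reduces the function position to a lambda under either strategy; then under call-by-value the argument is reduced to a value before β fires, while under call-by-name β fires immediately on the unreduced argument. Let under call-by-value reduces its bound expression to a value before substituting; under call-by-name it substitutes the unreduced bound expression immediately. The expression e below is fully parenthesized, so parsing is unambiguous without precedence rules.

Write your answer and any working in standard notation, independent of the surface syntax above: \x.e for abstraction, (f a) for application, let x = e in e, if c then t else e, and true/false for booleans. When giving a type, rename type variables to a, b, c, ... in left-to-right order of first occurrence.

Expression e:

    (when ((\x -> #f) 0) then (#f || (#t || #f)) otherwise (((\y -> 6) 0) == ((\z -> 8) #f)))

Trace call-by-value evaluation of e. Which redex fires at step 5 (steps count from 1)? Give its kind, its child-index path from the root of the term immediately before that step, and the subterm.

Derivation:
step 0: (if ((\x.false) 0) then (false || (true || false)) else (((\y.6) 0) == ((\z.8) false)))
step 1: [beta@0] (if false then (false || (true || false)) else (((\y.6) 0) == ((\z.8) false)))
step 2: [if@root] (((\y.6) 0) == ((\z.8) false))
step 3: [beta@0] (6 == ((\z.8) false))
step 4: [beta@1] (6 == 8)
step 5: [delta@root] false

Answer: delta at root : (6 == 8)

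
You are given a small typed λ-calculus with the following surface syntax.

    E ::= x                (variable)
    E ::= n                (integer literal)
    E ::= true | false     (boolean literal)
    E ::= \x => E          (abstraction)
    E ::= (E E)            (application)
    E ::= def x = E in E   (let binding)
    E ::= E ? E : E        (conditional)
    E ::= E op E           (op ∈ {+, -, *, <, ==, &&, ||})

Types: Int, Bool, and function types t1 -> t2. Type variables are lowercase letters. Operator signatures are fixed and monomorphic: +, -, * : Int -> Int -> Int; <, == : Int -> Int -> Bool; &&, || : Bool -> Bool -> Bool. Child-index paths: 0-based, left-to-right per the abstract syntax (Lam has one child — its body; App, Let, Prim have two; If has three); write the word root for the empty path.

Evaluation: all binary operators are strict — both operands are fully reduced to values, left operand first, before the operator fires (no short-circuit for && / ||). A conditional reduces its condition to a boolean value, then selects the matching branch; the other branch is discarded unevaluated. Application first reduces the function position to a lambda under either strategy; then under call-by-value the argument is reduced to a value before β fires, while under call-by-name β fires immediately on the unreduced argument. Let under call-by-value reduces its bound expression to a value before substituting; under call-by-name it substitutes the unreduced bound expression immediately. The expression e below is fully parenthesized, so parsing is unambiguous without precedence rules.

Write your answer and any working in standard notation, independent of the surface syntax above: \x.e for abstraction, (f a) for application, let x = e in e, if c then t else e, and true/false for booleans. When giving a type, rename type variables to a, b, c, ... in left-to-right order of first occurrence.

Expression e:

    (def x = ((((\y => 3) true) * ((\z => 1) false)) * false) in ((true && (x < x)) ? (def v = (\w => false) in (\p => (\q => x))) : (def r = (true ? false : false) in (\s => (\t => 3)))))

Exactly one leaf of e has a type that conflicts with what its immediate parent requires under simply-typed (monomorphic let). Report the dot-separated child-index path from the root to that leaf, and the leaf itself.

Derivation:
\y._ : a -> Int
  unify a -> Int ~ Bool -> b
  unify a ~ Bool
  unify Int ~ b
_ _ : Int
  unify Int ~ Int
\z._ : c -> Int
  unify c -> Int ~ Bool -> d
  unify c ~ Bool
  unify Int ~ d
_ _ : Int
  unify Int ~ Int
  unify Int ~ Int
  unify Bool ~ Int
  FAIL: mismatch Bool ~ Int

Answer: 0.1 : false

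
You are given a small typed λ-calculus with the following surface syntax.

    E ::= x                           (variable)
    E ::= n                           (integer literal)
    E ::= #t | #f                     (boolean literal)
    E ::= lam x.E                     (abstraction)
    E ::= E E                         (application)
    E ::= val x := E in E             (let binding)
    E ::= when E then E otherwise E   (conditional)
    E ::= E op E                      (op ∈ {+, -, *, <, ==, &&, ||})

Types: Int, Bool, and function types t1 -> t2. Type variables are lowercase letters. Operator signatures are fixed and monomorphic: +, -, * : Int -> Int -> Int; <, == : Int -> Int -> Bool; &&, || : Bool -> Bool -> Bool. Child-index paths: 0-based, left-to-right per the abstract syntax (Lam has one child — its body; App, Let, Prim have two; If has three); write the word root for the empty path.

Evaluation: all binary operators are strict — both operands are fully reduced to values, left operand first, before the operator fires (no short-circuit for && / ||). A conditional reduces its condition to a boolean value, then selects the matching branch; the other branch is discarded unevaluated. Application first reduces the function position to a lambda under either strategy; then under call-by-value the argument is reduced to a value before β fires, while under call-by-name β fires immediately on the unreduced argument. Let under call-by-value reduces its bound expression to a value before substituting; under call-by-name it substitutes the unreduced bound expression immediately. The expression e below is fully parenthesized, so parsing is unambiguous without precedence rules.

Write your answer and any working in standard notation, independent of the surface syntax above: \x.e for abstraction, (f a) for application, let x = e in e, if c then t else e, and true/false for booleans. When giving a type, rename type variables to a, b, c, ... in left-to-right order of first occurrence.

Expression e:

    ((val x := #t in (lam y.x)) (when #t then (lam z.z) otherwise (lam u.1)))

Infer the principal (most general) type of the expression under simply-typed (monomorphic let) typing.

Answer: Bool

Trace:
let x : Bool
x : Bool
\y._ : a -> Bool
  unify Bool ~ Bool
z : b
\z._ : b -> b
\u._ : c -> Int
  unify b -> b ~ c -> Int
  unify b ~ c
  unify c ~ Int
  unify a -> Bool ~ (Int -> Int) -> d
  unify a ~ Int -> Int
  unify Bool ~ d
_ _ : Bool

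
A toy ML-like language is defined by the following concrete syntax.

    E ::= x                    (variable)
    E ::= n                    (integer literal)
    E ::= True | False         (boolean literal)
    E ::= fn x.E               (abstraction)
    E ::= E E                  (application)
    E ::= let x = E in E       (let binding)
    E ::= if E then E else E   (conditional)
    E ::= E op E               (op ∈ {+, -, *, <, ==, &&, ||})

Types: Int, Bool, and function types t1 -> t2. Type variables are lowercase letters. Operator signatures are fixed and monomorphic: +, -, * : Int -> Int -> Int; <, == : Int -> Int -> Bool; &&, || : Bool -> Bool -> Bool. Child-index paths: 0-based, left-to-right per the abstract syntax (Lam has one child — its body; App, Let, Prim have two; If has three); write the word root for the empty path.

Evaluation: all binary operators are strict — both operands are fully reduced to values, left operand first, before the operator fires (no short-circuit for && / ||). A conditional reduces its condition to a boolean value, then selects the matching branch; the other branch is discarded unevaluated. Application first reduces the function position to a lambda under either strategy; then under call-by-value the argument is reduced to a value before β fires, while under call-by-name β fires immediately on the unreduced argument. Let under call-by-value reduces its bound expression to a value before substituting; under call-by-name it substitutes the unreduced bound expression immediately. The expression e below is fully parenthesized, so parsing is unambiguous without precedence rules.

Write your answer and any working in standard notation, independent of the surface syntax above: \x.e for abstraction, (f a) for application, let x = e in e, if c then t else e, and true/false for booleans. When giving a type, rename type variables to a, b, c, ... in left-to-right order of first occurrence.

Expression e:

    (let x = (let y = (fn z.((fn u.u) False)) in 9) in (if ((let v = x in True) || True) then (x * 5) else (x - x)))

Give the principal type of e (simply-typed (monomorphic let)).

Answer: Int

Trace:
u : b
\u._ : b -> b
  unify b -> b ~ Bool -> c
  unify b ~ Bool
  unify Bool ~ c
_ _ : Bool
\z._ : a -> Bool
let y : a -> Bool
let x : Int
x : Int
let v : Int
  unify Bool ~ Bool
  unify Bool ~ Bool
  unify Bool ~ Bool
x : Int
  unify Int ~ Int
  unify Int ~ Int
x : Int
  unify Int ~ Int
x : Int
  unify Int ~ Int
  unify Int ~ Int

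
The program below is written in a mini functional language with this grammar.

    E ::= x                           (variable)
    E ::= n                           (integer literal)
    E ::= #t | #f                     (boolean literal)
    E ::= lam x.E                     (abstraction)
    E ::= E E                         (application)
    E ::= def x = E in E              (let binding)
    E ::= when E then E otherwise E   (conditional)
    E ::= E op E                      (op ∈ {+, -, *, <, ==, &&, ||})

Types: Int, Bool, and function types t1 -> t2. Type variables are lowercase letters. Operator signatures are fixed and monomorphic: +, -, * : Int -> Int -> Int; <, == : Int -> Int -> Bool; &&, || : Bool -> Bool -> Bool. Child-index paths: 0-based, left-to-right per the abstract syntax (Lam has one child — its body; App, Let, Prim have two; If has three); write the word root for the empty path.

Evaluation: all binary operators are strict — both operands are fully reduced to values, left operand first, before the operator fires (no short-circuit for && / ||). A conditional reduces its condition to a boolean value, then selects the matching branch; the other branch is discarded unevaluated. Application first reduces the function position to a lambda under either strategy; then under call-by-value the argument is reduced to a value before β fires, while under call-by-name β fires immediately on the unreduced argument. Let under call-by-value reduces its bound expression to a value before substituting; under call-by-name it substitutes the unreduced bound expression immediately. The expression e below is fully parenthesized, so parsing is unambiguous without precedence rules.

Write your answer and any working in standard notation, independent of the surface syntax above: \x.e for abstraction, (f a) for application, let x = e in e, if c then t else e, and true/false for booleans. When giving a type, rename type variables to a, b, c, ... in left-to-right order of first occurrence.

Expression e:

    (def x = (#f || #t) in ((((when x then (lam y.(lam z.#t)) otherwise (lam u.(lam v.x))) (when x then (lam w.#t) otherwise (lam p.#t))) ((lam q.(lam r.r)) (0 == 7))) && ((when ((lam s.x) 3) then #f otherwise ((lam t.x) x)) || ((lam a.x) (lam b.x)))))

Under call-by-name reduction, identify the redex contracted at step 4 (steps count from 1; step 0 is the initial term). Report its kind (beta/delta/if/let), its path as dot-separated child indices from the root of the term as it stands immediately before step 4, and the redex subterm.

Derivation:
step 0: (let x = (false || true) in ((((if x then (\y.(\z.true)) else (\u.(\v.x))) (if x then (\w.true) else (\p.true))) ((\q.(\r.r)) (0 == 7))) && ((if ((\s.x) 3) then false else ((\t.x) x)) || ((\a.x) (\b.x)))))
step 1: [let@root] ((((if (false || true) then (\y.(\z.true)) else (\u.(\v.(false || true)))) (if (false || true) then (\w.true) else (\p.true))) ((\q.(\r.r)) (0 == 7))) && ((if ((\s.(false || true)) 3) then false else ((\t.(false || true)) (false || true))) || ((\a.(false || true)) (\b.(false || true)))))
step 2: [delta@0.0.0.0] ((((if true then (\y.(\z.true)) else (\u.(\v.(false || true)))) (if (false || true) then (\w.true) else (\p.true))) ((\q.(\r.r)) (0 == 7))) && ((if ((\s.(false || true)) 3) then false else ((\t.(false || true)) (false || true))) || ((\a.(false || true)) (\b.(false || true)))))
step 3: [if@0.0.0] ((((\y.(\z.true)) (if (false || true) then (\w.true) else (\p.true))) ((\q.(\r.r)) (0 == 7))) && ((if ((\s.(false || true)) 3) then false else ((\t.(false || true)) (false || true))) || ((\a.(false || true)) (\b.(false || true)))))
step 4: [beta@0.0] (((\z.true) ((\q.(\r.r)) (0 == 7))) && ((if ((\s.(false || true)) 3) then false else ((\t.(false || true)) (false || true))) || ((\a.(false || true)) (\b.(false || true)))))

Answer: beta at 0.0 : ((\y.(\z.true)) (if (false || true) then (\w.true) else (\p.true)))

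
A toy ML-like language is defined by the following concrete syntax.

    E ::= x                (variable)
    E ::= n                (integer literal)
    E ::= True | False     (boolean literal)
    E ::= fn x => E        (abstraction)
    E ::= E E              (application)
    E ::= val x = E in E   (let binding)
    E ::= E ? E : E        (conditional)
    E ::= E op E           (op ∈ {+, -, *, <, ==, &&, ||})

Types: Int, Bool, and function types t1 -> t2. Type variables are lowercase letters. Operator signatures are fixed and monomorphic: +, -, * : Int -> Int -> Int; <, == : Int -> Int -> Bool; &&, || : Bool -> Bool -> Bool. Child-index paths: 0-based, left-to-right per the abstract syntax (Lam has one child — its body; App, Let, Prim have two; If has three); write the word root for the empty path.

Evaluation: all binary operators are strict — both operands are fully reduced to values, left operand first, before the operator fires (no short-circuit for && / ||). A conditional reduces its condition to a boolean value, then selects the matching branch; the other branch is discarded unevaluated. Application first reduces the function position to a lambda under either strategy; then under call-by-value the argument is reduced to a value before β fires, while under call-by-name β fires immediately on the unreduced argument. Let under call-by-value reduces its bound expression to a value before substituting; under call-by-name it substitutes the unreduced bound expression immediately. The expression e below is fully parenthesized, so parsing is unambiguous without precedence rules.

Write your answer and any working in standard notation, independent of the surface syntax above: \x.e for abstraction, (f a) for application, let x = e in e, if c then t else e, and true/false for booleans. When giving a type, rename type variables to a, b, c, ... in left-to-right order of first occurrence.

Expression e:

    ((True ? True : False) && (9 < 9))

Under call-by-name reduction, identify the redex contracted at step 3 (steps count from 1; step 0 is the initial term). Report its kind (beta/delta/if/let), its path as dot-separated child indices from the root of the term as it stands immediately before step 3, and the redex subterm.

Answer: delta at root : (true && false)

Working:
step 0: ((if true then true else false) && (9 < 9))
step 1: [if@0] (true && (9 < 9))
step 2: [delta@1] (true && false)
step 3: [delta@root] false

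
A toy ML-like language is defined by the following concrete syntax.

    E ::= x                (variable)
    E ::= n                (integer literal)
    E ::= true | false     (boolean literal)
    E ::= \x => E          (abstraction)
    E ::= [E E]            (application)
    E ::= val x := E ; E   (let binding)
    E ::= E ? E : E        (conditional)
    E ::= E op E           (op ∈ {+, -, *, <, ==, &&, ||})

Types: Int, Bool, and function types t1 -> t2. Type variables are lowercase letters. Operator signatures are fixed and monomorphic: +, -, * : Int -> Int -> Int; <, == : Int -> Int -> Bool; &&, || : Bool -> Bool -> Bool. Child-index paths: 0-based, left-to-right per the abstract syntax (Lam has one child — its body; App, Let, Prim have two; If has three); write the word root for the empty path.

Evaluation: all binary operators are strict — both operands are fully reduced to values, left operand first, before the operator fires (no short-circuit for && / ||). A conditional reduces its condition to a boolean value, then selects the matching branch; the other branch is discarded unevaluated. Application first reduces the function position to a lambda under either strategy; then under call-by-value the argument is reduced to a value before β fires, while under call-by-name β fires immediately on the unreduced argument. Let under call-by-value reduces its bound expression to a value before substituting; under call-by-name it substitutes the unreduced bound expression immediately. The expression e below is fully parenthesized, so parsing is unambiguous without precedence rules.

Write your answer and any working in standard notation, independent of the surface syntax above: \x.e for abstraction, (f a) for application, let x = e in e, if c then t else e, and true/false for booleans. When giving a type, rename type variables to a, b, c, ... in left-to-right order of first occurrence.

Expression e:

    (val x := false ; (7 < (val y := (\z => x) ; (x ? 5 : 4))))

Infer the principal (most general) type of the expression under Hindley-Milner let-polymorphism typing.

Derivation:
let x : Bool
  unify Int ~ Int
x : Bool
\z._ : a -> Bool
let y : forall. a -> Bool
x : Bool
  unify Bool ~ Bool
  unify Int ~ Int
  unify Int ~ Int

Answer: Bool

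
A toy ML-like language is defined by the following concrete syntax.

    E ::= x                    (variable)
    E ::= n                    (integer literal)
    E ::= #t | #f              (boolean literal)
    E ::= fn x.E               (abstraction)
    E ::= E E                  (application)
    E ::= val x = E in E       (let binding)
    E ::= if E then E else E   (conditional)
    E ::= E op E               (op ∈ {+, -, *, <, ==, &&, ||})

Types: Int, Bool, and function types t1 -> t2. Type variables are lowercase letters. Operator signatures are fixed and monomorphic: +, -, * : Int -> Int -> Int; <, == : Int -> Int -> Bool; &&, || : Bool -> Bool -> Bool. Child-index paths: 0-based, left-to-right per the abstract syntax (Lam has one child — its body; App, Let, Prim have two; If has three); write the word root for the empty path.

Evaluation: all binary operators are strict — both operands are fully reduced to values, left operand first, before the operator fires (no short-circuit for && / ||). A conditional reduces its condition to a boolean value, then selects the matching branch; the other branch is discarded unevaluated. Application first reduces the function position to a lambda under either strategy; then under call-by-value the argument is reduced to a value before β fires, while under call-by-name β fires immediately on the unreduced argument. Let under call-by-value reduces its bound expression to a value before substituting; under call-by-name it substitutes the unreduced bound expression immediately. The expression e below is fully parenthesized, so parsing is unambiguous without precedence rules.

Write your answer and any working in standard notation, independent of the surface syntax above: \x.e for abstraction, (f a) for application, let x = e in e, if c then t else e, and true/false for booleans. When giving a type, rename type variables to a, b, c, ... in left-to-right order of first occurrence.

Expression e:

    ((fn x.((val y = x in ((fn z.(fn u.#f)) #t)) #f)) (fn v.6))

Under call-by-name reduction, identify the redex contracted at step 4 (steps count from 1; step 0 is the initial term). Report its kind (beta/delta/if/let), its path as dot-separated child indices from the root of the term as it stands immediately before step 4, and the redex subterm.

Answer: beta at root : ((\u.false) false)

Working:
step 0: ((\x.((let y = x in ((\z.(\u.false)) true)) false)) (\v.6))
step 1: [beta@root] ((let y = (\v.6) in ((\z.(\u.false)) true)) false)
step 2: [let@0] (((\z.(\u.false)) true) false)
step 3: [beta@0] ((\u.false) false)
step 4: [beta@root] false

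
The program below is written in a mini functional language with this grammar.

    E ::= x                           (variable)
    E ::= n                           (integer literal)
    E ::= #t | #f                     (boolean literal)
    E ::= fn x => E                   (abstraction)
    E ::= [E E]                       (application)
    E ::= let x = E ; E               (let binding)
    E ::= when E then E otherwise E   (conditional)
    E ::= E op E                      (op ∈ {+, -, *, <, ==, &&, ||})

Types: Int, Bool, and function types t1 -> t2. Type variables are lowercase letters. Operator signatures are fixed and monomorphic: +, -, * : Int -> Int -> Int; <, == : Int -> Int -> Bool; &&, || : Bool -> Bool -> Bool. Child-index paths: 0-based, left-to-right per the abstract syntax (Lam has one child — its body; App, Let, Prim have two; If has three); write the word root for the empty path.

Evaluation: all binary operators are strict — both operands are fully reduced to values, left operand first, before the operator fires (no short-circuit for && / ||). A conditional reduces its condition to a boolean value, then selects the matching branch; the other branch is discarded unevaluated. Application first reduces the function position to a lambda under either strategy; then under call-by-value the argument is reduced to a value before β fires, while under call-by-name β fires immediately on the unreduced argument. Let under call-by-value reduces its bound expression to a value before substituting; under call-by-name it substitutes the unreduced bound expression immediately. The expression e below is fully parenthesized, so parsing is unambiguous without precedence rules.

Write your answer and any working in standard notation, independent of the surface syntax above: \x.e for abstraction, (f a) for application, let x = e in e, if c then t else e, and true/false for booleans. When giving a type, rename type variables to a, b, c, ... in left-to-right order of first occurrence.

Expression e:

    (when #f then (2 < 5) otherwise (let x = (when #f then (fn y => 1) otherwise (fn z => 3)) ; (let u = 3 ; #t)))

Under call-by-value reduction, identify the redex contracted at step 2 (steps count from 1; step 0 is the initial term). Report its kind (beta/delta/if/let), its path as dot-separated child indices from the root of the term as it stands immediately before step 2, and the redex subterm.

Trace:
step 0: (if false then (2 < 5) else (let x = (if false then (\y.1) else (\z.3)) in (let u = 3 in true)))
step 1: [if@root] (let x = (if false then (\y.1) else (\z.3)) in (let u = 3 in true))
step 2: [if@0] (let x = (\z.3) in (let u = 3 in true))

Answer: if at 0 : (if false then (\y.1) else (\z.3))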